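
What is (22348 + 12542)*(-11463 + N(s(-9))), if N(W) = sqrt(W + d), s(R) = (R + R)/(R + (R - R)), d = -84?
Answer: -399944070 + 34890*I*sqrt(82) ≈ -3.9994e+8 + 3.1594e+5*I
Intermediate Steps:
s(R) = 2 (s(R) = (2*R)/(R + 0) = (2*R)/R = 2)
N(W) = sqrt(-84 + W) (N(W) = sqrt(W - 84) = sqrt(-84 + W))
(22348 + 12542)*(-11463 + N(s(-9))) = (22348 + 12542)*(-11463 + sqrt(-84 + 2)) = 34890*(-11463 + sqrt(-82)) = 34890*(-11463 + I*sqrt(82)) = -399944070 + 34890*I*sqrt(82)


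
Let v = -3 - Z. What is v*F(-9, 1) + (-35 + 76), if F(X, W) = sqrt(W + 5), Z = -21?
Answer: 41 + 18*sqrt(6) ≈ 85.091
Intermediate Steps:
v = 18 (v = -3 - 1*(-21) = -3 + 21 = 18)
F(X, W) = sqrt(5 + W)
v*F(-9, 1) + (-35 + 76) = 18*sqrt(5 + 1) + (-35 + 76) = 18*sqrt(6) + 41 = 41 + 18*sqrt(6)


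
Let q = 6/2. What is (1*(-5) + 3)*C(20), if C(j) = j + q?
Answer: -46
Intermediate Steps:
q = 3 (q = 6*(½) = 3)
C(j) = 3 + j (C(j) = j + 3 = 3 + j)
(1*(-5) + 3)*C(20) = (1*(-5) + 3)*(3 + 20) = (-5 + 3)*23 = -2*23 = -46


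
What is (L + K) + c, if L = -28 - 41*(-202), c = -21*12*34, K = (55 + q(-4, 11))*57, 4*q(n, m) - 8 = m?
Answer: 12367/4 ≈ 3091.8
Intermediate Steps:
q(n, m) = 2 + m/4
K = 13623/4 (K = (55 + (2 + (¼)*11))*57 = (55 + (2 + 11/4))*57 = (55 + 19/4)*57 = (239/4)*57 = 13623/4 ≈ 3405.8)
c = -8568 (c = -252*34 = -8568)
L = 8254 (L = -28 + 8282 = 8254)
(L + K) + c = (8254 + 13623/4) - 8568 = 46639/4 - 8568 = 12367/4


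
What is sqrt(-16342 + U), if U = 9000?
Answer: I*sqrt(7342) ≈ 85.685*I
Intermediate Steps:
sqrt(-16342 + U) = sqrt(-16342 + 9000) = sqrt(-7342) = I*sqrt(7342)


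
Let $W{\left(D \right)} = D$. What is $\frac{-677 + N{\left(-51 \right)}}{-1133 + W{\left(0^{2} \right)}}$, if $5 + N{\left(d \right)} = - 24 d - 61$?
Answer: $- \frac{481}{1133} \approx -0.42454$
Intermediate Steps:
$N{\left(d \right)} = -66 - 24 d$ ($N{\left(d \right)} = -5 - \left(61 + 24 d\right) = -66 - 24 d$)
$\frac{-677 + N{\left(-51 \right)}}{-1133 + W{\left(0^{2} \right)}} = \frac{-677 - -1158}{-1133 + 0^{2}} = \frac{-677 + \left(-66 + 1224\right)}{-1133 + 0} = \frac{-677 + 1158}{-1133} = 481 \left(- \frac{1}{1133}\right) = - \frac{481}{1133}$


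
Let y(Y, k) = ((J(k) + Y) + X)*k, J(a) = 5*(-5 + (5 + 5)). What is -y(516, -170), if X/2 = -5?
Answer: 90270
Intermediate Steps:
X = -10 (X = 2*(-5) = -10)
J(a) = 25 (J(a) = 5*(-5 + 10) = 5*5 = 25)
y(Y, k) = k*(15 + Y) (y(Y, k) = ((25 + Y) - 10)*k = (15 + Y)*k = k*(15 + Y))
-y(516, -170) = -(-170)*(15 + 516) = -(-170)*531 = -1*(-90270) = 90270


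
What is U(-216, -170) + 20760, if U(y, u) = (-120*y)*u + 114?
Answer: -4385526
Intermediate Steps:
U(y, u) = 114 - 120*u*y (U(y, u) = -120*u*y + 114 = 114 - 120*u*y)
U(-216, -170) + 20760 = (114 - 120*(-170)*(-216)) + 20760 = (114 - 4406400) + 20760 = -4406286 + 20760 = -4385526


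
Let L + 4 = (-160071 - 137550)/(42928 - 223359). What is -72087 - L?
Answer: -13006305394/180431 ≈ -72085.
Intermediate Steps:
L = -424103/180431 (L = -4 + (-160071 - 137550)/(42928 - 223359) = -4 - 297621/(-180431) = -4 - 297621*(-1/180431) = -4 + 297621/180431 = -424103/180431 ≈ -2.3505)
-72087 - L = -72087 - 1*(-424103/180431) = -72087 + 424103/180431 = -13006305394/180431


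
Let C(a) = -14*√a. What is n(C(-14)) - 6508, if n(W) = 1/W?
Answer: -6508 + I*√14/196 ≈ -6508.0 + 0.01909*I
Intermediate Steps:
n(C(-14)) - 6508 = 1/(-14*I*√14) - 6508 = I*√14/196 - 6508 = -6508 + I*√14/196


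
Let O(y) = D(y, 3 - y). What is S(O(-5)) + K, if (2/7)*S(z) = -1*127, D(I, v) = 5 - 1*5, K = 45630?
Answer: 90371/2 ≈ 45186.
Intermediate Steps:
D(I, v) = 0 (D(I, v) = 5 - 5 = 0)
O(y) = 0
S(z) = -889/2 (S(z) = 7*(-1*127)/2 = (7/2)*(-127) = -889/2)
S(O(-5)) + K = -889/2 + 45630 = 90371/2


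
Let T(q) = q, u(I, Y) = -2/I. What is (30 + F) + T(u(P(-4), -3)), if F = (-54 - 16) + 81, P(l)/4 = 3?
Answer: 245/6 ≈ 40.833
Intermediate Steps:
P(l) = 12 (P(l) = 4*3 = 12)
F = 11 (F = -70 + 81 = 11)
(30 + F) + T(u(P(-4), -3)) = (30 + 11) - 2/12 = 41 - 2*1/12 = 41 - ⅙ = 245/6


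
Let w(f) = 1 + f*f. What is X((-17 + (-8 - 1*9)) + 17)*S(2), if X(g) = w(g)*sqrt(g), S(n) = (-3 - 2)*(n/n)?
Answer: -1450*I*sqrt(17) ≈ -5978.5*I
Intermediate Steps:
w(f) = 1 + f**2
S(n) = -5 (S(n) = -5*1 = -5)
X(g) = sqrt(g)*(1 + g**2) (X(g) = (1 + g**2)*sqrt(g) = sqrt(g)*(1 + g**2))
X((-17 + (-8 - 1*9)) + 17)*S(2) = (sqrt((-17 + (-8 - 1*9)) + 17)*(1 + ((-17 + (-8 - 1*9)) + 17)**2))*(-5) = (sqrt((-17 + (-8 - 9)) + 17)*(1 + ((-17 + (-8 - 9)) + 17)**2))*(-5) = (sqrt((-17 - 17) + 17)*(1 + ((-17 - 17) + 17)**2))*(-5) = (sqrt(-34 + 17)*(1 + (-34 + 17)**2))*(-5) = (sqrt(-17)*(1 + (-17)**2))*(-5) = ((I*sqrt(17))*(1 + 289))*(-5) = ((I*sqrt(17))*290)*(-5) = (290*I*sqrt(17))*(-5) = -1450*I*sqrt(17)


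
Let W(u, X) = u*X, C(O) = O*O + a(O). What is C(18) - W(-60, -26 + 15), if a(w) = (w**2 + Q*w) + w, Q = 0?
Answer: 6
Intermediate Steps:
a(w) = w + w**2 (a(w) = (w**2 + 0*w) + w = (w**2 + 0) + w = w**2 + w = w + w**2)
C(O) = O**2 + O*(1 + O) (C(O) = O*O + O*(1 + O) = O**2 + O*(1 + O))
W(u, X) = X*u
C(18) - W(-60, -26 + 15) = 18*(1 + 2*18) - (-26 + 15)*(-60) = 18*(1 + 36) - (-11)*(-60) = 18*37 - 1*660 = 666 - 660 = 6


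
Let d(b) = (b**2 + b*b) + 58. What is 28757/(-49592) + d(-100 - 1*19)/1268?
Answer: 342739271/15720664 ≈ 21.802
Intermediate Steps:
d(b) = 58 + 2*b**2 (d(b) = (b**2 + b**2) + 58 = 2*b**2 + 58 = 58 + 2*b**2)
28757/(-49592) + d(-100 - 1*19)/1268 = 28757/(-49592) + (58 + 2*(-100 - 1*19)**2)/1268 = 28757*(-1/49592) + (58 + 2*(-100 - 19)**2)*(1/1268) = -28757/49592 + (58 + 2*(-119)**2)*(1/1268) = -28757/49592 + (58 + 2*14161)*(1/1268) = -28757/49592 + (58 + 28322)*(1/1268) = -28757/49592 + 28380*(1/1268) = -28757/49592 + 7095/317 = 342739271/15720664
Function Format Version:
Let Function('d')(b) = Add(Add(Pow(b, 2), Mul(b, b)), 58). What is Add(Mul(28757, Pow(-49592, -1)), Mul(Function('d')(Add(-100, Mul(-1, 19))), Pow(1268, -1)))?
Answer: Rational(342739271, 15720664) ≈ 21.802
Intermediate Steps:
Function('d')(b) = Add(58, Mul(2, Pow(b, 2))) (Function('d')(b) = Add(Add(Pow(b, 2), Pow(b, 2)), 58) = Add(Mul(2, Pow(b, 2)), 58) = Add(58, Mul(2, Pow(b, 2))))
Add(Mul(28757, Pow(-49592, -1)), Mul(Function('d')(Add(-100, Mul(-1, 19))), Pow(1268, -1))) = Add(Mul(28757, Pow(-49592, -1)), Mul(Add(58, Mul(2, Pow(Add(-100, Mul(-1, 19)), 2))), Pow(1268, -1))) = Add(Mul(28757, Rational(-1, 49592)), Mul(Add(58, Mul(2, Pow(Add(-100, -19), 2))), Rational(1, 1268))) = Add(Rational(-28757, 49592), Mul(Add(58, Mul(2, Pow(-119, 2))), Rational(1, 1268))) = Add(Rational(-28757, 49592), Mul(Add(58, Mul(2, 14161)), Rational(1, 1268))) = Add(Rational(-28757, 49592), Mul(Add(58, 28322), Rational(1, 1268))) = Add(Rational(-28757, 49592), Mul(28380, Rational(1, 1268))) = Add(Rational(-28757, 49592), Rational(7095, 317)) = Rational(342739271, 15720664)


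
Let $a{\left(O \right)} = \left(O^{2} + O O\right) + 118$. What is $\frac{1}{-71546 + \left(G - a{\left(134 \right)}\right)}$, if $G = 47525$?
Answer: $- \frac{1}{60051} \approx -1.6653 \cdot 10^{-5}$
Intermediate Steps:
$a{\left(O \right)} = 118 + 2 O^{2}$ ($a{\left(O \right)} = \left(O^{2} + O^{2}\right) + 118 = 2 O^{2} + 118 = 118 + 2 O^{2}$)
$\frac{1}{-71546 + \left(G - a{\left(134 \right)}\right)} = \frac{1}{-71546 + \left(47525 - \left(118 + 2 \cdot 134^{2}\right)\right)} = \frac{1}{-71546 + \left(47525 - \left(118 + 2 \cdot 17956\right)\right)} = \frac{1}{-71546 + \left(47525 - \left(118 + 35912\right)\right)} = \frac{1}{-71546 + \left(47525 - 36030\right)} = \frac{1}{-71546 + 11495} = \frac{1}{-60051} = - \frac{1}{60051}$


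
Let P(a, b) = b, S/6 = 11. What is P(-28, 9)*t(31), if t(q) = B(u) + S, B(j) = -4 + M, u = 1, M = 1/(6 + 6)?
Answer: 2235/4 ≈ 558.75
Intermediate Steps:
S = 66 (S = 6*11 = 66)
M = 1/12 ≈ 0.083333
B(j) = -47/12 (B(j) = -4 + 1/12 = -47/12)
t(q) = 745/12 (t(q) = -47/12 + 66 = 745/12)
P(-28, 9)*t(31) = 9*(745/12) = 2235/4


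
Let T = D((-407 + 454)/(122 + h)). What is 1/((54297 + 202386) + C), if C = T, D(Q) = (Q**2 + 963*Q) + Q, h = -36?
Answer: 7396/1902326165 ≈ 3.8879e-6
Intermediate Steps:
D(Q) = Q**2 + 964*Q
T = 3898697/7396 (T = ((-407 + 454)/(122 - 36))*(964 + (-407 + 454)/(122 - 36)) = (47/86)*(964 + 47/86) = (47*(1/86))*(964 + 47*(1/86)) = 47*(964 + 47/86)/86 = (47/86)*(82951/86) = 3898697/7396 ≈ 527.14)
C = 3898697/7396 ≈ 527.14
1/((54297 + 202386) + C) = 1/((54297 + 202386) + 3898697/7396) = 1/(256683 + 3898697/7396) = 1/(1902326165/7396) = 7396/1902326165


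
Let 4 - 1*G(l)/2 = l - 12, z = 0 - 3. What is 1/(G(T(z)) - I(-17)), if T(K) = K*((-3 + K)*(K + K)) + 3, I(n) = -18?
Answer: 1/260 ≈ 0.0038462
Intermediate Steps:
z = -3
T(K) = 3 + 2*K²*(-3 + K) (T(K) = K*((-3 + K)*(2*K)) + 3 = K*(2*K*(-3 + K)) + 3 = 2*K²*(-3 + K) + 3 = 3 + 2*K²*(-3 + K))
G(l) = 32 - 2*l (G(l) = 8 - 2*(l - 12) = 8 - 2*(-12 + l) = 8 + (24 - 2*l) = 32 - 2*l)
1/(G(T(z)) - I(-17)) = 1/((32 - 2*(3 - 6*(-3)² + 2*(-3)³)) - 1*(-18)) = 1/((32 - 2*(3 - 6*9 + 2*(-27))) + 18) = 1/((32 - 2*(3 - 54 - 54)) + 18) = 1/((32 - 2*(-105)) + 18) = 1/((32 + 210) + 18) = 1/(242 + 18) = 1/260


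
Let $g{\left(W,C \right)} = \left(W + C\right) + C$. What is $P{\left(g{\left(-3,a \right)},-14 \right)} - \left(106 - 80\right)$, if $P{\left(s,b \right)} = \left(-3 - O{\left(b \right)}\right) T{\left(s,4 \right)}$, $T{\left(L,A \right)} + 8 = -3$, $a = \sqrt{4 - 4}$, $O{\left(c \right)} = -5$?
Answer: $-48$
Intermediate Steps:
$a = 0$ ($a = \sqrt{0} = 0$)
$g{\left(W,C \right)} = W + 2 C$ ($g{\left(W,C \right)} = \left(C + W\right) + C = W + 2 C$)
$T{\left(L,A \right)} = -11$ ($T{\left(L,A \right)} = -8 - 3 = -11$)
$P{\left(s,b \right)} = -22$ ($P{\left(s,b \right)} = \left(-3 - -5\right) \left(-11\right) = \left(-3 + 5\right) \left(-11\right) = 2 \left(-11\right) = -22$)
$P{\left(g{\left(-3,a \right)},-14 \right)} - \left(106 - 80\right) = -22 - \left(106 - 80\right) = -22 - 26 = -48$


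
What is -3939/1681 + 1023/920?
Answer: -1904217/1546520 ≈ -1.2313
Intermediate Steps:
-3939/1681 + 1023/920 = -1904217/1546520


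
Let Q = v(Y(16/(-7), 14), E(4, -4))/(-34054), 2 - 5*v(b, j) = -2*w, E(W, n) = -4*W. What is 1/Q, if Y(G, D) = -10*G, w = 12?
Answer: -85135/13 ≈ -6548.8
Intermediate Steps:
v(b, j) = 26/5 (v(b, j) = ⅖ - (-2)*12/5 = ⅖ - ⅕*(-24) = ⅖ + 24/5 = 26/5)
Q = -13/85135 (Q = (26/5)/(-34054) = (26/5)*(-1/34054) = -13/85135 ≈ -0.00015270)
1/Q = 1/(-13/85135) = -85135/13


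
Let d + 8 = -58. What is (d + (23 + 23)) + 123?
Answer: 103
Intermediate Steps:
d = -66 (d = -8 - 58 = -66)
(d + (23 + 23)) + 123 = (-66 + (23 + 23)) + 123 = (-66 + 46) + 123 = -20 + 123 = 103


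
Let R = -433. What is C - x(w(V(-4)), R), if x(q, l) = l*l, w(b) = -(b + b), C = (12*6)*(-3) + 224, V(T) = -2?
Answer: -187481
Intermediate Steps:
C = 8 (C = 72*(-3) + 224 = -216 + 224 = 8)
w(b) = -2*b
x(q, l) = l²
C - x(w(V(-4)), R) = 8 - 1*(-433)² = 8 - 1*187489 = 8 - 187489 = -187481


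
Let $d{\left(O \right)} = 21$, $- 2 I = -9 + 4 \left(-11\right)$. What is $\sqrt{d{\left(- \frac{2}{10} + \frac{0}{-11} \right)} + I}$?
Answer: $\frac{\sqrt{190}}{2} \approx 6.892$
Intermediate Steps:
$I = \frac{53}{2}$ ($I = - \frac{-9 + 4 \left(-11\right)}{2} = - \frac{-9 - 44}{2} = \left(- \frac{1}{2}\right) \left(-53\right) = \frac{53}{2} \approx 26.5$)
$\sqrt{d{\left(- \frac{2}{10} + \frac{0}{-11} \right)} + I} = \sqrt{21 + \frac{53}{2}} = \sqrt{\frac{95}{2}} = \frac{\sqrt{190}}{2}$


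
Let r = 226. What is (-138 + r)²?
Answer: 7744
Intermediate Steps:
(-138 + r)² = (-138 + 226)² = 88² = 7744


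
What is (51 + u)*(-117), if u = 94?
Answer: -16965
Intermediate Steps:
(51 + u)*(-117) = (51 + 94)*(-117) = 145*(-117) = -16965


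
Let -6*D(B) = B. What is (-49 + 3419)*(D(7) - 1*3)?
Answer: -42125/3 ≈ -14042.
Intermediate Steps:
D(B) = -B/6
(-49 + 3419)*(D(7) - 1*3) = (-49 + 3419)*(-1/6*7 - 1*3) = 3370*(-7/6 - 3) = 3370*(-25/6) = -42125/3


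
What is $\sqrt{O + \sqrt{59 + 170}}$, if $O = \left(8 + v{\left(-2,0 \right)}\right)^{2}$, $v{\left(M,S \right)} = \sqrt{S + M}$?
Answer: $\sqrt{\sqrt{229} + \left(8 + i \sqrt{2}\right)^{2}} \approx 8.8746 + 1.2748 i$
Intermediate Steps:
$v{\left(M,S \right)} = \sqrt{M + S}$
$O = \left(8 + i \sqrt{2}\right)^{2}$ ($O = \left(8 + \sqrt{-2 + 0}\right)^{2} = \left(8 + \sqrt{-2}\right)^{2} = \left(8 + i \sqrt{2}\right)^{2} \approx 62.0 + 22.627 i$)
$\sqrt{O + \sqrt{59 + 170}} = \sqrt{\left(8 + i \sqrt{2}\right)^{2} + \sqrt{59 + 170}} = \sqrt{\left(8 + i \sqrt{2}\right)^{2} + \sqrt{229}} = \sqrt{\sqrt{229} + \left(8 + i \sqrt{2}\right)^{2}}$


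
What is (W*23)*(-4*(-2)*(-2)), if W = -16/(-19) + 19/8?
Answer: -22494/19 ≈ -1183.9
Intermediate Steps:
W = 489/152 (W = -16*(-1/19) + 19*(⅛) = 16/19 + 19/8 = 489/152 ≈ 3.2171)
(W*23)*(-4*(-2)*(-2)) = ((489/152)*23)*(-4*(-2)*(-2)) = 11247*(8*(-2))/152 = (11247/152)*(-16) = -22494/19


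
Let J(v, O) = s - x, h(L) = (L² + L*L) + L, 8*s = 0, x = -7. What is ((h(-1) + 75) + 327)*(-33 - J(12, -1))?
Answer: -16120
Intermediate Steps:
s = 0 (s = (⅛)*0 = 0)
h(L) = L + 2*L² (h(L) = (L² + L²) + L = 2*L² + L = L + 2*L²)
J(v, O) = 7 (J(v, O) = 0 - 1*(-7) = 0 + 7 = 7)
((h(-1) + 75) + 327)*(-33 - J(12, -1)) = ((-(1 + 2*(-1)) + 75) + 327)*(-33 - 1*7) = ((-(1 - 2) + 75) + 327)*(-33 - 7) = ((-1*(-1) + 75) + 327)*(-40) = ((1 + 75) + 327)*(-40) = (76 + 327)*(-40) = 403*(-40) = -16120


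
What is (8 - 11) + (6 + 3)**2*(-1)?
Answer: -84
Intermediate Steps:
(8 - 11) + (6 + 3)**2*(-1) = -3 + 9**2*(-1) = -3 + 81*(-1) = -3 - 81 = -84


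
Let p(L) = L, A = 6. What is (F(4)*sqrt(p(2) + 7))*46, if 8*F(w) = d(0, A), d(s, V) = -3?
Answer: -207/4 ≈ -51.750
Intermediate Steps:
F(w) = -3/8 (F(w) = (1/8)*(-3) = -3/8)
(F(4)*sqrt(p(2) + 7))*46 = -3*sqrt(2 + 7)/8*46 = -3*sqrt(9)/8*46 = -3/8*3*46 = -9/8*46 = -207/4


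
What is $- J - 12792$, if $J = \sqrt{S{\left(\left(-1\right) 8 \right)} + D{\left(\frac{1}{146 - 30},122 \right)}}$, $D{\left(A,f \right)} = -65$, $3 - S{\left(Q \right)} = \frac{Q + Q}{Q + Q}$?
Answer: $-12792 - 3 i \sqrt{7} \approx -12792.0 - 7.9373 i$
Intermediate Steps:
$S{\left(Q \right)} = 2$ ($S{\left(Q \right)} = 3 - \frac{Q + Q}{Q + Q} = 3 - \frac{2 Q}{2 Q} = 3 - 2 Q \frac{1}{2 Q} = 3 - 1 = 2$)
$J = 3 i \sqrt{7}$ ($J = \sqrt{2 - 65} = \sqrt{-63} = 3 i \sqrt{7} \approx 7.9373 i$)
$- J - 12792 = - 3 i \sqrt{7} - 12792 = -12792 - 3 i \sqrt{7}$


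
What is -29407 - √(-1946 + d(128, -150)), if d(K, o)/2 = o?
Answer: -29407 - I*√2246 ≈ -29407.0 - 47.392*I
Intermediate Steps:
d(K, o) = 2*o
-29407 - √(-1946 + d(128, -150)) = -29407 - √(-1946 + 2*(-150)) = -29407 - √(-1946 - 300) = -29407 - √(-2246) = -29407 - I*√2246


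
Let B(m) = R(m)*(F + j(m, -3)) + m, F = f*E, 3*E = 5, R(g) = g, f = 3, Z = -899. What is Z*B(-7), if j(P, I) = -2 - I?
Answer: 44051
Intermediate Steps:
E = 5/3 (E = (⅓)*5 = 5/3 ≈ 1.6667)
F = 5 (F = 3*(5/3) = 5)
B(m) = 7*m (B(m) = m*(5 + (-2 - 1*(-3))) + m = m*(5 + (-2 + 3)) + m = m*(5 + 1) + m = m*6 + m = 6*m + m = 7*m)
Z*B(-7) = -6293*(-7) = -899*(-49) = 44051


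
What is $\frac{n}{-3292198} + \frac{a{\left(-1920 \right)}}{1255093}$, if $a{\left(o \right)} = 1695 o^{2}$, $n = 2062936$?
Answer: $\frac{1469181345155068}{295143904601} \approx 4977.8$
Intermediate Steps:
$\frac{n}{-3292198} + \frac{a{\left(-1920 \right)}}{1255093} = \frac{2062936}{-3292198} + \frac{1695 \left(-1920\right)^{2}}{1255093} = 2062936 \left(- \frac{1}{3292198}\right) + 1695 \cdot 3686400 \cdot \frac{1}{1255093} = - \frac{1031468}{1646099} + 6248448000 \cdot \frac{1}{1255093} = - \frac{1031468}{1646099} + \frac{6248448000}{1255093} = \frac{1469181345155068}{295143904601}$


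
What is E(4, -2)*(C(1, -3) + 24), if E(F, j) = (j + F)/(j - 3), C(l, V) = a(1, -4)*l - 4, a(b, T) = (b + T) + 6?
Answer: -46/5 ≈ -9.2000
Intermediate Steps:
a(b, T) = 6 + T + b (a(b, T) = (T + b) + 6 = 6 + T + b)
C(l, V) = -4 + 3*l (C(l, V) = (6 - 4 + 1)*l - 4 = 3*l - 4 = -4 + 3*l)
E(F, j) = (F + j)/(-3 + j)
E(4, -2)*(C(1, -3) + 24) = ((4 - 2)/(-3 - 2))*((-4 + 3*1) + 24) = (2/(-5))*((-4 + 3) + 24) = (-1/5*2)*(-1 + 24) = -2/5*23 = -46/5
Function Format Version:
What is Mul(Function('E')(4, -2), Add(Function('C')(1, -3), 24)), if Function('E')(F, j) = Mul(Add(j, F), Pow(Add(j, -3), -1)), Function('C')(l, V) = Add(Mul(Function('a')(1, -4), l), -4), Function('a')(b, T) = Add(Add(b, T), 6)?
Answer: Rational(-46, 5) ≈ -9.2000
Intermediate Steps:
Function('a')(b, T) = Add(6, T, b) (Function('a')(b, T) = Add(Add(T, b), 6) = Add(6, T, b))
Function('C')(l, V) = Add(-4, Mul(3, l)) (Function('C')(l, V) = Add(Mul(Add(6, -4, 1), l), -4) = Add(Mul(3, l), -4) = Add(-4, Mul(3, l)))
Function('E')(F, j) = Mul(Pow(Add(-3, j), -1), Add(F, j)) (Function('E')(F, j) = Mul(Add(F, j), Pow(Add(-3, j), -1)) = Mul(Pow(Add(-3, j), -1), Add(F, j)))
Mul(Function('E')(4, -2), Add(Function('C')(1, -3), 24)) = Mul(Mul(Pow(Add(-3, -2), -1), Add(4, -2)), Add(Add(-4, Mul(3, 1)), 24)) = Mul(Mul(Pow(-5, -1), 2), Add(Add(-4, 3), 24)) = Mul(Mul(Rational(-1, 5), 2), Add(-1, 24)) = Mul(Rational(-2, 5), 23) = Rational(-46, 5)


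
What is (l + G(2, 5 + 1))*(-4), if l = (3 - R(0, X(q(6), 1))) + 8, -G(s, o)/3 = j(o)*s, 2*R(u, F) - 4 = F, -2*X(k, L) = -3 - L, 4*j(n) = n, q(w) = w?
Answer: 4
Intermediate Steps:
j(n) = n/4
X(k, L) = 3/2 + L/2 (X(k, L) = -(-3 - L)/2 = 3/2 + L/2)
R(u, F) = 2 + F/2
G(s, o) = -3*o*s/4 (G(s, o) = -3*o/4*s = -3*o*s/4)
l = 8 (l = (3 - (2 + (3/2 + (½)*1)/2)) + 8 = (3 - (2 + (3/2 + ½)/2)) + 8 = (3 - (2 + (½)*2)) + 8 = (3 - (2 + 1)) + 8 = (3 - 1*3) + 8 = (3 - 3) + 8 = 0 + 8 = 8)
(l + G(2, 5 + 1))*(-4) = (8 - ¾*(5 + 1)*2)*(-4) = (8 - ¾*6*2)*(-4) = (8 - 9)*(-4) = -1*(-4) = 4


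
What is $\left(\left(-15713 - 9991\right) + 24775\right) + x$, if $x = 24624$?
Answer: $23695$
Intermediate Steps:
$\left(\left(-15713 - 9991\right) + 24775\right) + x = \left(\left(-15713 - 9991\right) + 24775\right) + 24624 = \left(-25704 + 24775\right) + 24624 = -929 + 24624 = 23695$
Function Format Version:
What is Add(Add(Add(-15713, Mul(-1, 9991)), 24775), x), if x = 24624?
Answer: 23695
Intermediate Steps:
Add(Add(Add(-15713, Mul(-1, 9991)), 24775), x) = Add(Add(Add(-15713, Mul(-1, 9991)), 24775), 24624) = Add(Add(Add(-15713, -9991), 24775), 24624) = Add(Add(-25704, 24775), 24624) = Add(-929, 24624) = 23695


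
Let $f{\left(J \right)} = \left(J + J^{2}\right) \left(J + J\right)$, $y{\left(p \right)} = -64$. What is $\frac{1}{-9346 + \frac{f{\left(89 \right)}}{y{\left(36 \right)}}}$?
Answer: $- \frac{16}{505981} \approx -3.1622 \cdot 10^{-5}$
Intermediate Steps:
$f{\left(J \right)} = 2 J \left(J + J^{2}\right)$ ($f{\left(J \right)} = \left(J + J^{2}\right) 2 J = 2 J \left(J + J^{2}\right)$)
$\frac{1}{-9346 + \frac{f{\left(89 \right)}}{y{\left(36 \right)}}} = \frac{1}{-9346 + \frac{2 \cdot 89^{2} \left(1 + 89\right)}{-64}} = \frac{1}{-9346 + 2 \cdot 7921 \cdot 90 \left(- \frac{1}{64}\right)} = \frac{1}{-9346 + 1425780 \left(- \frac{1}{64}\right)} = \frac{1}{-9346 - \frac{356445}{16}} = \frac{1}{- \frac{505981}{16}} = - \frac{16}{505981}$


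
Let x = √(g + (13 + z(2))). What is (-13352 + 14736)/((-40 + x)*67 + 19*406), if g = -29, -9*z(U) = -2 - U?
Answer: 3918969/14293679 - 34773*I*√35/14293679 ≈ 0.27418 - 0.014392*I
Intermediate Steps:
z(U) = 2/9 + U/9 (z(U) = -(-2 - U)/9 = 2/9 + U/9)
x = 2*I*√35/3 (x = √(-29 + (13 + (2/9 + (⅑)*2))) = √(-29 + (13 + (2/9 + 2/9))) = √(-29 + (13 + 4/9)) = √(-29 + 121/9) = √(-140/9) = 2*I*√35/3 ≈ 3.9441*I)
(-13352 + 14736)/((-40 + x)*67 + 19*406) = (-13352 + 14736)/((-40 + 2*I*√35/3)*67 + 19*406) = 1384/((-2680 + 134*I*√35/3) + 7714) = 1384/(5034 + 134*I*√35/3)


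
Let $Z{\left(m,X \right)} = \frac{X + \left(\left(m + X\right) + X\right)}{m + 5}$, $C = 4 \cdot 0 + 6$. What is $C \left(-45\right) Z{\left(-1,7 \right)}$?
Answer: $-1350$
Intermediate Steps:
$C = 6$ ($C = 0 + 6 = 6$)
$Z{\left(m,X \right)} = \frac{m + 3 X}{5 + m}$ ($Z{\left(m,X \right)} = \frac{X + \left(\left(X + m\right) + X\right)}{5 + m} = \frac{X + \left(m + 2 X\right)}{5 + m} = \frac{m + 3 X}{5 + m}$)
$C \left(-45\right) Z{\left(-1,7 \right)} = 6 \left(-45\right) \frac{-1 + 3 \cdot 7}{5 - 1} = - 270 \frac{-1 + 21}{4} = - 270 \cdot \frac{1}{4} \cdot 20 = \left(-270\right) 5 = -1350$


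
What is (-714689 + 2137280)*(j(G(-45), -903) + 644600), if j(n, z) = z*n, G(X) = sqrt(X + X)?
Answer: 917002158600 - 3853799019*I*sqrt(10) ≈ 9.17e+11 - 1.2187e+10*I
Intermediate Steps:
G(X) = sqrt(2)*sqrt(X) (G(X) = sqrt(2*X) = sqrt(2)*sqrt(X))
j(n, z) = n*z
(-714689 + 2137280)*(j(G(-45), -903) + 644600) = (-714689 + 2137280)*((sqrt(2)*sqrt(-45))*(-903) + 644600) = 1422591*((sqrt(2)*(3*I*sqrt(5)))*(-903) + 644600) = 1422591*((3*I*sqrt(10))*(-903) + 644600) = 1422591*(-2709*I*sqrt(10) + 644600) = 1422591*(644600 - 2709*I*sqrt(10)) = 917002158600 - 3853799019*I*sqrt(10)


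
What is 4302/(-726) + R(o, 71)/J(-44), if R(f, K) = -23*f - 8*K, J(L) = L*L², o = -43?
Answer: -505189/85184 ≈ -5.9306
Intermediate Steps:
J(L) = L³
4302/(-726) + R(o, 71)/J(-44) = 4302/(-726) + (-23*(-43) - 8*71)/((-44)³) = 4302*(-1/726) + (989 - 568)/(-85184) = -717/121 + 421*(-1/85184) = -717/121 - 421/85184 = -505189/85184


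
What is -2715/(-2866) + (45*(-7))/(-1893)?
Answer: 2014095/1808446 ≈ 1.1137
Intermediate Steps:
-2715/(-2866) + (45*(-7))/(-1893) = -2715*(-1/2866) - 315*(-1/1893) = 2715/2866 + 105/631 = 2014095/1808446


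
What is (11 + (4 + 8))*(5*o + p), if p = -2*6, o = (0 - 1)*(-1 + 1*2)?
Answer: -391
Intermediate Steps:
o = -1 (o = -(-1 + 2) = -1*1 = -1)
p = -12
(11 + (4 + 8))*(5*o + p) = (11 + (4 + 8))*(5*(-1) - 12) = (11 + 12)*(-5 - 12) = 23*(-17) = -391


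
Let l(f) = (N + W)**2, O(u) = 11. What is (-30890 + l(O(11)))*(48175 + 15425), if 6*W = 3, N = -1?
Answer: -1964588100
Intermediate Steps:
W = 1/2 (W = (1/6)*3 = 1/2 ≈ 0.50000)
l(f) = 1/4 (l(f) = (-1 + 1/2)**2 = (-1/2)**2 = 1/4)
(-30890 + l(O(11)))*(48175 + 15425) = (-30890 + 1/4)*(48175 + 15425) = -123559/4*63600 = -1964588100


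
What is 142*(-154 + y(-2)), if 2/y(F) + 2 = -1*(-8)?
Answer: -65462/3 ≈ -21821.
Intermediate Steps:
y(F) = ⅓ (y(F) = 2/(-2 - 1*(-8)) = 2/(-2 + 8) = 2/6 = 2*(⅙) = ⅓)
142*(-154 + y(-2)) = 142*(-154 + ⅓) = 142*(-461/3) = -65462/3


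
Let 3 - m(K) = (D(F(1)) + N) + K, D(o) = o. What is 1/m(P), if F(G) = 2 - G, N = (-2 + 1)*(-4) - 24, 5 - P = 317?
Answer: 1/334 ≈ 0.0029940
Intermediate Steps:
P = -312 (P = 5 - 1*317 = 5 - 317 = -312)
N = -20 (N = -1*(-4) - 24 = 4 - 24 = -20)
m(K) = 22 - K (m(K) = 3 - (((2 - 1*1) - 20) + K) = 3 - (((2 - 1) - 20) + K) = 3 - ((1 - 20) + K) = 3 - (-19 + K) = 3 + (19 - K) = 22 - K)
1/m(P) = 1/(22 - 1*(-312)) = 1/(22 + 312) = 1/334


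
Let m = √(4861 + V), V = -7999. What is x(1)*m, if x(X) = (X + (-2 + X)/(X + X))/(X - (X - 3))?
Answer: I*√3138/6 ≈ 9.3363*I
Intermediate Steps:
m = I*√3138 (m = √(4861 - 7999) = √(-3138) = I*√3138 ≈ 56.018*I)
x(X) = X/3 + (-2 + X)/(6*X) (x(X) = (X + (-2 + X)/((2*X)))/(X - (-3 + X)) = (X + (-2 + X)*(1/(2*X)))/(X + (3 - X)) = (X + (-2 + X)/(2*X))/3 = (X + (-2 + X)/(2*X))*(⅓) = X/3 + (-2 + X)/(6*X))
x(1)*m = ((⅙)*(-2 + 1*(1 + 2*1))/1)*(I*√3138) = ((⅙)*1*(-2 + 1*(1 + 2)))*(I*√3138) = ((⅙)*1*(-2 + 1*3))*(I*√3138) = ((⅙)*1*(-2 + 3))*(I*√3138) = ((⅙)*1*1)*(I*√3138) = (I*√3138)/6 = I*√3138/6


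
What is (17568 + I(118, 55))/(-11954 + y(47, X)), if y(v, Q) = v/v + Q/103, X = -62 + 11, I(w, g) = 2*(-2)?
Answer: -904546/615605 ≈ -1.4694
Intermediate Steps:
I(w, g) = -4
X = -51
y(v, Q) = 1 + Q/103 (y(v, Q) = 1 + Q*(1/103) = 1 + Q/103)
(17568 + I(118, 55))/(-11954 + y(47, X)) = (17568 - 4)/(-11954 + (1 + (1/103)*(-51))) = 17564/(-11954 + (1 - 51/103)) = 17564/(-11954 + 52/103) = 17564/(-1231210/103) = 17564*(-103/1231210) = -904546/615605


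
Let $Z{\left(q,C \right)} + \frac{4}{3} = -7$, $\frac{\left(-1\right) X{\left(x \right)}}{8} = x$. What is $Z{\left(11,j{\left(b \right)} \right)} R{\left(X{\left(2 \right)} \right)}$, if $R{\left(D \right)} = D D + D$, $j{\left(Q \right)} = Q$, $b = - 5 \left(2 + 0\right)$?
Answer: $-2000$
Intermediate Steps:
$b = -10$ ($b = \left(-5\right) 2 = -10$)
$X{\left(x \right)} = - 8 x$
$R{\left(D \right)} = D + D^{2}$ ($R{\left(D \right)} = D^{2} + D = D + D^{2}$)
$Z{\left(q,C \right)} = - \frac{25}{3}$ ($Z{\left(q,C \right)} = - \frac{4}{3} - 7 = - \frac{25}{3}$)
$Z{\left(11,j{\left(b \right)} \right)} R{\left(X{\left(2 \right)} \right)} = - \frac{25 \left(-8\right) 2 \left(1 - 16\right)}{3} = - \frac{25 \left(- 16 \left(1 - 16\right)\right)}{3} = - \frac{25 \left(\left(-16\right) \left(-15\right)\right)}{3} = \left(- \frac{25}{3}\right) 240 = -2000$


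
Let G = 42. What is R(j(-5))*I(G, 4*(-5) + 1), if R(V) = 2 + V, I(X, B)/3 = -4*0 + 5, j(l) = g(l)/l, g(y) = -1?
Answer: 33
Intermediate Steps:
j(l) = -1/l
I(X, B) = 15 (I(X, B) = 3*(-4*0 + 5) = 3*(0 + 5) = 3*5 = 15)
R(j(-5))*I(G, 4*(-5) + 1) = (2 - 1/(-5))*15 = (2 - 1*(-1/5))*15 = (2 + 1/5)*15 = (11/5)*15 = 33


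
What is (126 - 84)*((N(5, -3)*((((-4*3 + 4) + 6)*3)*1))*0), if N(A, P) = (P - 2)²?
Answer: 0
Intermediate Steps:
N(A, P) = (-2 + P)²
(126 - 84)*((N(5, -3)*((((-4*3 + 4) + 6)*3)*1))*0) = (126 - 84)*(((-2 - 3)²*((((-4*3 + 4) + 6)*3)*1))*0) = 42*(((-5)²*((((-12 + 4) + 6)*3)*1))*0) = 42*((25*(((-8 + 6)*3)*1))*0) = 42*((25*(-2*3*1))*0) = 42*((25*(-6*1))*0) = 42*((25*(-6))*0) = 42*(-150*0) = 42*0 = 0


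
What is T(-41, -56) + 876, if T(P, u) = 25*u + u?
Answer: -580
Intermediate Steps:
T(P, u) = 26*u
T(-41, -56) + 876 = 26*(-56) + 876 = -1456 + 876 = -580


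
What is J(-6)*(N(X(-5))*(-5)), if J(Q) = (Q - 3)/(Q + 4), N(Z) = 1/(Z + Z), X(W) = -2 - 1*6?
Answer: 45/32 ≈ 1.4063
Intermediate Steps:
X(W) = -8 (X(W) = -2 - 6 = -8)
N(Z) = 1/(2*Z)
J(Q) = (-3 + Q)/(4 + Q)
J(-6)*(N(X(-5))*(-5)) = ((-3 - 6)/(4 - 6))*(((1/2)/(-8))*(-5)) = (-9/(-2))*(((1/2)*(-1/8))*(-5)) = (-1/2*(-9))*(-1/16*(-5)) = (9/2)*(5/16) = 45/32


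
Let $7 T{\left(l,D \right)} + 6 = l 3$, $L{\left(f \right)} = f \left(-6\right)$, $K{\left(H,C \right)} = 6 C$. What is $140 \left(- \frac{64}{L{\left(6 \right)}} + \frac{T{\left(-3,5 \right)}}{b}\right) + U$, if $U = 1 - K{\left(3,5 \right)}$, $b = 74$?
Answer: $\frac{71873}{333} \approx 215.83$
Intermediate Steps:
$L{\left(f \right)} = - 6 f$
$T{\left(l,D \right)} = - \frac{6}{7} + \frac{3 l}{7}$ ($T{\left(l,D \right)} = - \frac{6}{7} + \frac{l 3}{7} = - \frac{6}{7} + \frac{3 l}{7}$)
$U = -29$ ($U = 1 - 6 \cdot 5 = 1 - 30 = -29$)
$140 \left(- \frac{64}{L{\left(6 \right)}} + \frac{T{\left(-3,5 \right)}}{b}\right) + U = 140 \left(- \frac{64}{\left(-6\right) 6} + \frac{- \frac{6}{7} + \frac{3}{7} \left(-3\right)}{74}\right) - 29 = 140 \left(- \frac{64}{-36} + \left(- \frac{6}{7} - \frac{9}{7}\right) \frac{1}{74}\right) - 29 = 140 \left(\left(-64\right) \left(- \frac{1}{36}\right) - \frac{15}{518}\right) - 29 = 140 \left(\frac{16}{9} - \frac{15}{518}\right) - 29 = 140 \cdot \frac{8153}{4662} - 29 = \frac{81530}{333} - 29 = \frac{71873}{333}$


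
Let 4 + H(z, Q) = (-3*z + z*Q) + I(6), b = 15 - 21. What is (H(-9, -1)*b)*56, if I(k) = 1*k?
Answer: -12768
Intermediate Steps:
I(k) = k
b = -6
H(z, Q) = 2 - 3*z + Q*z (H(z, Q) = -4 + ((-3*z + z*Q) + 6) = -4 + ((-3*z + Q*z) + 6) = -4 + (6 - 3*z + Q*z) = 2 - 3*z + Q*z)
(H(-9, -1)*b)*56 = ((2 - 3*(-9) - 1*(-9))*(-6))*56 = ((2 + 27 + 9)*(-6))*56 = (38*(-6))*56 = -228*56 = -12768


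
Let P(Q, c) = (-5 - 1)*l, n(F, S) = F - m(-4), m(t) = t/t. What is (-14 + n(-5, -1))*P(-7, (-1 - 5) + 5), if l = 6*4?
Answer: 2880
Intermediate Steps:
m(t) = 1
n(F, S) = -1 + F (n(F, S) = F - 1*1 = F - 1 = -1 + F)
l = 24
P(Q, c) = -144 (P(Q, c) = (-5 - 1)*24 = -6*24 = -144)
(-14 + n(-5, -1))*P(-7, (-1 - 5) + 5) = (-14 + (-1 - 5))*(-144) = (-14 - 6)*(-144) = -20*(-144) = 2880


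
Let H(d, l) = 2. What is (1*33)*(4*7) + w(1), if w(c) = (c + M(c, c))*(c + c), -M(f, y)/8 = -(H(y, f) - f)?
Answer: 942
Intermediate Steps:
M(f, y) = 16 - 8*f (M(f, y) = -(-8)*(2 - f) = -8*(-2 + f) = 16 - 8*f)
w(c) = 2*c*(16 - 7*c) (w(c) = (c + (16 - 8*c))*(c + c) = (16 - 7*c)*(2*c) = 2*c*(16 - 7*c))
(1*33)*(4*7) + w(1) = (1*33)*(4*7) + 2*1*(16 - 7*1) = 33*28 + 2*1*(16 - 7) = 924 + 2*1*9 = 924 + 18 = 942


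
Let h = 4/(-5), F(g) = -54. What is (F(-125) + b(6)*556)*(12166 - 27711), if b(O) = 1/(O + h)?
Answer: -10694960/13 ≈ -8.2269e+5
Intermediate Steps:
h = -4/5 (h = 4*(-1/5) = -4/5 ≈ -0.80000)
b(O) = 1/(-4/5 + O) (b(O) = 1/(O - 4/5) = 1/(-4/5 + O))
(F(-125) + b(6)*556)*(12166 - 27711) = (-54 + (5/(-4 + 5*6))*556)*(12166 - 27711) = (-54 + (5/(-4 + 30))*556)*(-15545) = (-54 + (5/26)*556)*(-15545) = (-54 + 1390/13)*(-15545) = (688/13)*(-15545) = -10694960/13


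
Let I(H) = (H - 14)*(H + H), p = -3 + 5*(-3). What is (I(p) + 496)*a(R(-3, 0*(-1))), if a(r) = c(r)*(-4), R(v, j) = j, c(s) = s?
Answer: 0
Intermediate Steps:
p = -18 (p = -3 - 15 = -18)
a(r) = -4*r (a(r) = r*(-4) = -4*r)
I(H) = 2*H*(-14 + H) (I(H) = (-14 + H)*(2*H) = 2*H*(-14 + H))
(I(p) + 496)*a(R(-3, 0*(-1))) = (2*(-18)*(-14 - 18) + 496)*(-0*(-1)) = (2*(-18)*(-32) + 496)*(-4*0) = (1152 + 496)*0 = 1648*0 = 0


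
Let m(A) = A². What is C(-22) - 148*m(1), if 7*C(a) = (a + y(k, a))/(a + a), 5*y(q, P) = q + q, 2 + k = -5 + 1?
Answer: -113899/770 ≈ -147.92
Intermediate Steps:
k = -6 (k = -2 + (-5 + 1) = -2 - 4 = -6)
y(q, P) = 2*q/5 (y(q, P) = (q + q)/5 = (2*q)/5 = 2*q/5)
C(a) = (-12/5 + a)/(14*a) (C(a) = ((a + (⅖)*(-6))/(a + a))/7 = ((a - 12/5)/((2*a)))/7 = ((-12/5 + a)*(1/(2*a)))/7 = ((-12/5 + a)/(2*a))/7 = (-12/5 + a)/(14*a))
C(-22) - 148*m(1) = (1/70)*(-12 + 5*(-22))/(-22) - 148*1² = (1/70)*(-1/22)*(-12 - 110) - 148*1 = (1/70)*(-1/22)*(-122) - 148 = 61/770 - 148 = -113899/770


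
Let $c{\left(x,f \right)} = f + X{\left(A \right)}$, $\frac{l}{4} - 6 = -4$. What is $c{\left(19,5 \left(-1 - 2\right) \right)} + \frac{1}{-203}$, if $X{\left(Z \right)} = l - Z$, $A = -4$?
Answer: $- \frac{610}{203} \approx -3.0049$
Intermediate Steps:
$l = 8$ ($l = 24 + 4 \left(-4\right) = 24 - 16 = 8$)
$X{\left(Z \right)} = 8 - Z$
$c{\left(x,f \right)} = 12 + f$ ($c{\left(x,f \right)} = f + \left(8 - -4\right) = f + \left(8 + 4\right) = f + 12 = 12 + f$)
$c{\left(19,5 \left(-1 - 2\right) \right)} + \frac{1}{-203} = \left(12 + 5 \left(-1 - 2\right)\right) + \frac{1}{-203} = \left(12 + 5 \left(-3\right)\right) - \frac{1}{203} = \left(12 - 15\right) - \frac{1}{203} = -3 - \frac{1}{203} = - \frac{610}{203}$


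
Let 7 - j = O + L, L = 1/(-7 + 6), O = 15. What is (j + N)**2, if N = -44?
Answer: 2601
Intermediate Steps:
L = -1 (L = 1/(-1) = -1)
j = -7 (j = 7 - (15 - 1) = 7 - 1*14 = 7 - 14 = -7)
(j + N)**2 = (-7 - 44)**2 = (-51)**2 = 2601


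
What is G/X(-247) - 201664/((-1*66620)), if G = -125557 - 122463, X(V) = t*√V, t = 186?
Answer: 50416/16655 + 124010*I*√247/22971 ≈ 3.0271 + 84.845*I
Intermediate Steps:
X(V) = 186*√V
G = -248020
G/X(-247) - 201664/((-1*66620)) = -248020*(-I*√247/45942) - 201664/((-1*66620)) = -248020*(-I*√247/45942) - 201664/(-66620) = -248020*(-I*√247/45942) - 201664*(-1/66620) = -(-124010)*I*√247/22971 + 50416/16655 = 124010*I*√247/22971 + 50416/16655 = 50416/16655 + 124010*I*√247/22971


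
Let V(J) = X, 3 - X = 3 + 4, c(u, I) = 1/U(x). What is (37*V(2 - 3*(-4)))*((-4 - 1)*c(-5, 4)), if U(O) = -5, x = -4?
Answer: -148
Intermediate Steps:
c(u, I) = -⅕ (c(u, I) = 1/(-5) = -⅕)
X = -4 (X = 3 - (3 + 4) = 3 - 1*7 = 3 - 7 = -4)
V(J) = -4
(37*V(2 - 3*(-4)))*((-4 - 1)*c(-5, 4)) = (37*(-4))*((-4 - 1)*(-⅕)) = -(-740)*(-1)/5 = -148*1 = -148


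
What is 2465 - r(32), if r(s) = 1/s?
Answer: 78879/32 ≈ 2465.0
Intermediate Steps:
2465 - r(32) = 2465 - 1/32 = 78879/32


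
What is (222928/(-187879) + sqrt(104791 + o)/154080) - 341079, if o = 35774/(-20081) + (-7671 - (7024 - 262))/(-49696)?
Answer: -64081804369/187879 + sqrt(6522459076722519095010)/38440855883520 ≈ -3.4108e+5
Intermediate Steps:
o = -1487995631/997945376 (o = 35774*(-1/20081) + (-7671 - 1*6762)*(-1/49696) = -35774/20081 + (-7671 - 6762)*(-1/49696) = -35774/20081 - 14433*(-1/49696) = -35774/20081 + 14433/49696 = -1487995631/997945376 ≈ -1.4911)
(222928/(-187879) + sqrt(104791 + o)/154080) - 341079 = (222928/(-187879) + sqrt(104791 - 1487995631/997945376)/154080) - 341079 = (222928*(-1/187879) + sqrt(104574205900785/997945376)*(1/154080)) - 341079 = (-222928/187879 + (sqrt(6522459076722519095010)/249486344)*(1/154080)) - 341079 = (-222928/187879 + sqrt(6522459076722519095010)/38440855883520) - 341079 = -64081804369/187879 + sqrt(6522459076722519095010)/38440855883520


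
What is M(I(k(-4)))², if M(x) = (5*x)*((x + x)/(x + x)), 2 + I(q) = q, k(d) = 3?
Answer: 25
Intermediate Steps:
I(q) = -2 + q
M(x) = 5*x (M(x) = (5*x)*((2*x)/((2*x))) = (5*x)*((2*x)*(1/(2*x))) = (5*x)*1 = 5*x)
M(I(k(-4)))² = (5*(-2 + 3))² = (5*1)² = 5² = 25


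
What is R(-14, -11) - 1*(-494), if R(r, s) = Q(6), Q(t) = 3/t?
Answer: 989/2 ≈ 494.50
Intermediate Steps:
R(r, s) = ½ (R(r, s) = 3/6 = 3*(⅙) = ½)
R(-14, -11) - 1*(-494) = ½ - 1*(-494) = ½ + 494 = 989/2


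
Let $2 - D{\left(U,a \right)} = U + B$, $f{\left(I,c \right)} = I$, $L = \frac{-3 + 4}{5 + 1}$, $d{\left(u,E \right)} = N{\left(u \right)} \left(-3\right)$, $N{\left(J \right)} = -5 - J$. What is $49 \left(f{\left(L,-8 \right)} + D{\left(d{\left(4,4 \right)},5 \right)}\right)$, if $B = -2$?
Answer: $- \frac{6713}{6} \approx -1118.8$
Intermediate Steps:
$d{\left(u,E \right)} = 15 + 3 u$ ($d{\left(u,E \right)} = \left(-5 - u\right) \left(-3\right) = 15 + 3 u$)
$L = \frac{1}{6}$ ($L = 1 \cdot \frac{1}{6} = \frac{1}{6} \approx 0.16667$)
$D{\left(U,a \right)} = 4 - U$ ($D{\left(U,a \right)} = 2 - \left(U - 2\right) = 2 - \left(-2 + U\right) = 4 - U$)
$49 \left(f{\left(L,-8 \right)} + D{\left(d{\left(4,4 \right)},5 \right)}\right) = 49 \left(\frac{1}{6} - \left(11 + 12\right)\right) = 49 \left(\frac{1}{6} + \left(4 - \left(15 + 12\right)\right)\right) = 49 \left(\frac{1}{6} + \left(4 - 27\right)\right) = 49 \left(\frac{1}{6} - 23\right) = 49 \left(- \frac{137}{6}\right) = - \frac{6713}{6}$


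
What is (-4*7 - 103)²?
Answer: 17161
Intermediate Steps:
(-4*7 - 103)² = (-28 - 103)² = (-131)² = 17161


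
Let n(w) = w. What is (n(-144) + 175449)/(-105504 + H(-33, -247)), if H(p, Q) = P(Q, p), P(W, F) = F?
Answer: -58435/35179 ≈ -1.6611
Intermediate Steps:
H(p, Q) = p
(n(-144) + 175449)/(-105504 + H(-33, -247)) = (-144 + 175449)/(-105504 - 33) = 175305/(-105537) = 175305*(-1/105537) = -58435/35179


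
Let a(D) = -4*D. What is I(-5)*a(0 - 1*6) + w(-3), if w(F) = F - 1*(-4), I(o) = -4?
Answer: -95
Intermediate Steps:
w(F) = 4 + F (w(F) = F + 4 = 4 + F)
I(-5)*a(0 - 1*6) + w(-3) = -(-16)*(0 - 1*6) + (4 - 3) = -(-16)*(0 - 6) + 1 = -(-16)*(-6) + 1 = -4*24 + 1 = -96 + 1 = -95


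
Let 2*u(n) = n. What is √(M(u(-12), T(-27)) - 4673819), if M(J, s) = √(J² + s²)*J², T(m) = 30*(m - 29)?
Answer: √(-4673819 + 216*√78401) ≈ 2147.9*I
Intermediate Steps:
u(n) = n/2
T(m) = -870 + 30*m (T(m) = 30*(-29 + m) = -870 + 30*m)
M(J, s) = J²*√(J² + s²)
√(M(u(-12), T(-27)) - 4673819) = √(((½)*(-12))²*√(((½)*(-12))² + (-870 + 30*(-27))²) - 4673819) = √((-6)²*√((-6)² + (-870 - 810)²) - 4673819) = √(36*√(36 + (-1680)²) - 4673819) = √(36*√(36 + 2822400) - 4673819) = √(36*√2822436 - 4673819) = √(36*(6*√78401) - 4673819) = √(216*√78401 - 4673819) = √(-4673819 + 216*√78401)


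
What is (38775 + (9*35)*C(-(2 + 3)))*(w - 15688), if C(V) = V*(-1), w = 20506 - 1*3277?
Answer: 62179350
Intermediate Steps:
w = 17229 (w = 20506 - 3277 = 17229)
C(V) = -V
(38775 + (9*35)*C(-(2 + 3)))*(w - 15688) = (38775 + (9*35)*(-(-1)*(2 + 3)))*(17229 - 15688) = (38775 + 315*(-(-1)*5))*1541 = (38775 + 315*(-1*(-5)))*1541 = (38775 + 315*5)*1541 = (38775 + 1575)*1541 = 40350*1541 = 62179350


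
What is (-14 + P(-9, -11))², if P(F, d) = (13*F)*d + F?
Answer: 1597696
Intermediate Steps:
P(F, d) = F + 13*F*d (P(F, d) = 13*F*d + F = F + 13*F*d)
(-14 + P(-9, -11))² = (-14 - 9*(1 + 13*(-11)))² = (-14 - 9*(1 - 143))² = (-14 - 9*(-142))² = (-14 + 1278)² = 1264² = 1597696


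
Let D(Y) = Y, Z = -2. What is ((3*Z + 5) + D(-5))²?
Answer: 36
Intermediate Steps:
((3*Z + 5) + D(-5))² = ((3*(-2) + 5) - 5)² = ((-6 + 5) - 5)² = (-1 - 5)² = (-6)² = 36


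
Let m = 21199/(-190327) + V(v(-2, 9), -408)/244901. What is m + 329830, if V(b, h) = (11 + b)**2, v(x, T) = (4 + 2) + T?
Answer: 530130723709247/1607285263 ≈ 3.2983e+5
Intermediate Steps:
v(x, T) = 6 + T
m = -174586043/1607285263 (m = 21199/(-190327) + (11 + (6 + 9))**2/244901 = 21199*(-1/190327) + (11 + 15)**2*(1/244901) = -731/6563 + 26**2*(1/244901) = -731/6563 + 676*(1/244901) = -731/6563 + 676/244901 = -174586043/1607285263 ≈ -0.10862)
m + 329830 = -174586043/1607285263 + 329830 = 530130723709247/1607285263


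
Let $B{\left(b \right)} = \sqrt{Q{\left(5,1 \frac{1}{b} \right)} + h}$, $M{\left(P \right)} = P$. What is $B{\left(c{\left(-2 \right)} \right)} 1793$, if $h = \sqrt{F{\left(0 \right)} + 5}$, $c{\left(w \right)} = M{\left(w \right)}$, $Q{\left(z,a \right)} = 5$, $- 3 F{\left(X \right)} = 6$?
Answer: $1793 \sqrt{5 + \sqrt{3}} \approx 4652.2$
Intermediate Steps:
$F{\left(X \right)} = -2$ ($F{\left(X \right)} = \left(- \frac{1}{3}\right) 6 = -2$)
$c{\left(w \right)} = w$
$h = \sqrt{3}$ ($h = \sqrt{-2 + 5} = \sqrt{3} \approx 1.732$)
$B{\left(b \right)} = \sqrt{5 + \sqrt{3}}$
$B{\left(c{\left(-2 \right)} \right)} 1793 = \sqrt{5 + \sqrt{3}} \cdot 1793 = 1793 \sqrt{5 + \sqrt{3}}$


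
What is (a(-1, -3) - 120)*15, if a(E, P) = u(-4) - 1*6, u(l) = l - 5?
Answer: -2025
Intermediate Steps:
u(l) = -5 + l
a(E, P) = -15 (a(E, P) = (-5 - 4) - 1*6 = -9 - 6 = -15)
(a(-1, -3) - 120)*15 = (-15 - 120)*15 = -135*15 = -2025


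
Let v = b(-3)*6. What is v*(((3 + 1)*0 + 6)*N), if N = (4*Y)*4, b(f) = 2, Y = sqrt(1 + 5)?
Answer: 1152*sqrt(6) ≈ 2821.8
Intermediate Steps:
Y = sqrt(6) ≈ 2.4495
N = 16*sqrt(6) (N = (4*sqrt(6))*4 = 16*sqrt(6) ≈ 39.192)
v = 12 (v = 2*6 = 12)
v*(((3 + 1)*0 + 6)*N) = 12*(((3 + 1)*0 + 6)*(16*sqrt(6))) = 12*((4*0 + 6)*(16*sqrt(6))) = 12*((0 + 6)*(16*sqrt(6))) = 12*(6*(16*sqrt(6))) = 12*(96*sqrt(6)) = 1152*sqrt(6)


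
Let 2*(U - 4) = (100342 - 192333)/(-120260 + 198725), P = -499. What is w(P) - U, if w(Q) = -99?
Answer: -16071799/156930 ≈ -102.41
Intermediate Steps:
U = 535729/156930 (U = 4 + ((100342 - 192333)/(-120260 + 198725))/2 = 4 + (-91991/78465)/2 = 4 + (-91991*1/78465)/2 = 4 + (½)*(-91991/78465) = 4 - 91991/156930 = 535729/156930 ≈ 3.4138)
w(P) - U = -99 - 1*535729/156930 = -99 - 535729/156930 = -16071799/156930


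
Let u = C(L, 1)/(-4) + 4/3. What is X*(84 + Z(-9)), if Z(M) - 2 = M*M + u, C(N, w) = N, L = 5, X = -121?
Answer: -242605/12 ≈ -20217.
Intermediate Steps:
u = 1/12 (u = 5/(-4) + 4/3 = 5*(-¼) + 4*(⅓) = -5/4 + 4/3 = 1/12 ≈ 0.083333)
Z(M) = 25/12 + M² (Z(M) = 2 + (M*M + 1/12) = 2 + (M² + 1/12) = 2 + (1/12 + M²) = 25/12 + M²)
X*(84 + Z(-9)) = -121*(84 + (25/12 + (-9)²)) = -121*(84 + (25/12 + 81)) = -121*(84 + 997/12) = -121*2005/12 = -242605/12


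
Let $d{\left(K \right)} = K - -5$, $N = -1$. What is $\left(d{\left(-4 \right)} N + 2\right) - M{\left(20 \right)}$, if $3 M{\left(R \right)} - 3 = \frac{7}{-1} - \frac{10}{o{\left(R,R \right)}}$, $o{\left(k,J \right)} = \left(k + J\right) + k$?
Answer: $\frac{43}{18} \approx 2.3889$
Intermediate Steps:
$d{\left(K \right)} = 5 + K$ ($d{\left(K \right)} = K + 5 = 5 + K$)
$o{\left(k,J \right)} = J + 2 k$ ($o{\left(k,J \right)} = \left(J + k\right) + k = J + 2 k$)
$M{\left(R \right)} = - \frac{4}{3} - \frac{10}{9 R}$ ($M{\left(R \right)} = 1 + \frac{\frac{7}{-1} - \frac{10}{R + 2 R}}{3} = 1 + \frac{7 \left(-1\right) - \frac{10}{3 R}}{3} = 1 + \frac{-7 - 10 \frac{1}{3 R}}{3} = 1 + \frac{-7 - \frac{10}{3 R}}{3} = 1 - \left(\frac{7}{3} + \frac{10}{9 R}\right) = - \frac{4}{3} - \frac{10}{9 R}$)
$\left(d{\left(-4 \right)} N + 2\right) - M{\left(20 \right)} = \left(\left(5 - 4\right) \left(-1\right) + 2\right) - \frac{2 \left(-5 - 120\right)}{9 \cdot 20} = \left(1 \left(-1\right) + 2\right) - \frac{2}{9} \cdot \frac{1}{20} \left(-5 - 120\right) = \left(-1 + 2\right) - \frac{2}{9} \cdot \frac{1}{20} \left(-125\right) = 1 - - \frac{25}{18} = 1 + \frac{25}{18} = \frac{43}{18}$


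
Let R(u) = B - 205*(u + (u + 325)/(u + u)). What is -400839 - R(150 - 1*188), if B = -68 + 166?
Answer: -31122087/76 ≈ -4.0950e+5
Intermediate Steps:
B = 98
R(u) = 98 - 205*u - 205*(325 + u)/(2*u) (R(u) = 98 - 205*(u + (u + 325)/(u + u)) = 98 - 205*(u + (325 + u)/((2*u))) = 98 - 205*(u + (325 + u)*(1/(2*u))) = 98 - 205*(u + (325 + u)/(2*u)) = 98 + (-205*u - 205*(325 + u)/(2*u)) = 98 - 205*u - 205*(325 + u)/(2*u))
-400839 - R(150 - 1*188) = -400839 - (-66625 + (150 - 1*188)*(-9 - 410*(150 - 1*188)))/(2*(150 - 1*188)) = -400839 - (-66625 + (150 - 188)*(-9 - 410*(150 - 188)))/(2*(150 - 188)) = -400839 - (-66625 - 38*(-9 - 410*(-38)))/(2*(-38)) = -400839 - (-1)*(-66625 - 38*(-9 + 15580))/(2*38) = -400839 - (-1)*(-66625 - 38*15571)/(2*38) = -400839 - (-1)*(-66625 - 591698)/(2*38) = -400839 - (-1)*(-658323)/(2*38) = -400839 - 1*658323/76 = -400839 - 658323/76 = -31122087/76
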